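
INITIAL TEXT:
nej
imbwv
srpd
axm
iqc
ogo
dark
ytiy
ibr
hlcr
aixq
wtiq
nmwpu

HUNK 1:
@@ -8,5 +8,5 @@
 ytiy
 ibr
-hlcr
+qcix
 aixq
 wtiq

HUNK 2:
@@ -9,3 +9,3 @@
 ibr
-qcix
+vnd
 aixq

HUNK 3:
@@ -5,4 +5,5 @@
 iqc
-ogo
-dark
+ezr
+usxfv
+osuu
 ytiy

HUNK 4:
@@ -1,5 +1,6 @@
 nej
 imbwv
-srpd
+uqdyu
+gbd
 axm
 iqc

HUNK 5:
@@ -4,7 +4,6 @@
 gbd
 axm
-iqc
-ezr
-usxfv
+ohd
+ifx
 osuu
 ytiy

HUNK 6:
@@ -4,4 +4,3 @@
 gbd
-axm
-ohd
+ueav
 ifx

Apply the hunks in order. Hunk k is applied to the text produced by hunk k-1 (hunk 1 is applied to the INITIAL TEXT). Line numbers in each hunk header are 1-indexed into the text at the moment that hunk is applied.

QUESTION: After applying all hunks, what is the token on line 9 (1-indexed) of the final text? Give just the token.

Answer: ibr

Derivation:
Hunk 1: at line 8 remove [hlcr] add [qcix] -> 13 lines: nej imbwv srpd axm iqc ogo dark ytiy ibr qcix aixq wtiq nmwpu
Hunk 2: at line 9 remove [qcix] add [vnd] -> 13 lines: nej imbwv srpd axm iqc ogo dark ytiy ibr vnd aixq wtiq nmwpu
Hunk 3: at line 5 remove [ogo,dark] add [ezr,usxfv,osuu] -> 14 lines: nej imbwv srpd axm iqc ezr usxfv osuu ytiy ibr vnd aixq wtiq nmwpu
Hunk 4: at line 1 remove [srpd] add [uqdyu,gbd] -> 15 lines: nej imbwv uqdyu gbd axm iqc ezr usxfv osuu ytiy ibr vnd aixq wtiq nmwpu
Hunk 5: at line 4 remove [iqc,ezr,usxfv] add [ohd,ifx] -> 14 lines: nej imbwv uqdyu gbd axm ohd ifx osuu ytiy ibr vnd aixq wtiq nmwpu
Hunk 6: at line 4 remove [axm,ohd] add [ueav] -> 13 lines: nej imbwv uqdyu gbd ueav ifx osuu ytiy ibr vnd aixq wtiq nmwpu
Final line 9: ibr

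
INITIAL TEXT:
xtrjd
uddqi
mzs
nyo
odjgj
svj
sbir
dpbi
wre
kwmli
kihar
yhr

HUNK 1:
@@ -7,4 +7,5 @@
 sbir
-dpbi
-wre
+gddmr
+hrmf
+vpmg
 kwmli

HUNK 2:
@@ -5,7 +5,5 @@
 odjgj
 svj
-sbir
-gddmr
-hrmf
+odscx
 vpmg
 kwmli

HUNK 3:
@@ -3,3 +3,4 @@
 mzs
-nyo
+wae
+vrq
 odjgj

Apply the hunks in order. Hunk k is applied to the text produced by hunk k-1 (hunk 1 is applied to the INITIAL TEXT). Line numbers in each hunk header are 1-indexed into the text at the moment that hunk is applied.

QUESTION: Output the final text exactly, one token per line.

Hunk 1: at line 7 remove [dpbi,wre] add [gddmr,hrmf,vpmg] -> 13 lines: xtrjd uddqi mzs nyo odjgj svj sbir gddmr hrmf vpmg kwmli kihar yhr
Hunk 2: at line 5 remove [sbir,gddmr,hrmf] add [odscx] -> 11 lines: xtrjd uddqi mzs nyo odjgj svj odscx vpmg kwmli kihar yhr
Hunk 3: at line 3 remove [nyo] add [wae,vrq] -> 12 lines: xtrjd uddqi mzs wae vrq odjgj svj odscx vpmg kwmli kihar yhr

Answer: xtrjd
uddqi
mzs
wae
vrq
odjgj
svj
odscx
vpmg
kwmli
kihar
yhr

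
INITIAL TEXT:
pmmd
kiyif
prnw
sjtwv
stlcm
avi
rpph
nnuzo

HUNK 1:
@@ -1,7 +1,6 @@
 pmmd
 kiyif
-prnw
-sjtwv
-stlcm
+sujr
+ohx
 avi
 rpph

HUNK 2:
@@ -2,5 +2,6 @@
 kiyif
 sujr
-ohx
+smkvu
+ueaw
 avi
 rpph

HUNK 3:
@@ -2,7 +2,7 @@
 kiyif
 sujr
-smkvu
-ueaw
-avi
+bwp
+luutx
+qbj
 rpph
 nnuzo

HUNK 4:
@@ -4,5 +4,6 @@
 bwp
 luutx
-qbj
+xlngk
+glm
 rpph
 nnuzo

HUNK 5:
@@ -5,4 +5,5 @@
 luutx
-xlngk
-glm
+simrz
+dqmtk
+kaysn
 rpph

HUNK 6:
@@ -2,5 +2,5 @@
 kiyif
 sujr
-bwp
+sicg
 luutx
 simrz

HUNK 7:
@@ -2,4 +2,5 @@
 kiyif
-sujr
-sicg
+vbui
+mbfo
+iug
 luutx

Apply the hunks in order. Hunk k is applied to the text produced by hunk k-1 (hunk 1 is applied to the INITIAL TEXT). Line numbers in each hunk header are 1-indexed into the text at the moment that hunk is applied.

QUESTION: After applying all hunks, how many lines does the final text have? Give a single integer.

Answer: 11

Derivation:
Hunk 1: at line 1 remove [prnw,sjtwv,stlcm] add [sujr,ohx] -> 7 lines: pmmd kiyif sujr ohx avi rpph nnuzo
Hunk 2: at line 2 remove [ohx] add [smkvu,ueaw] -> 8 lines: pmmd kiyif sujr smkvu ueaw avi rpph nnuzo
Hunk 3: at line 2 remove [smkvu,ueaw,avi] add [bwp,luutx,qbj] -> 8 lines: pmmd kiyif sujr bwp luutx qbj rpph nnuzo
Hunk 4: at line 4 remove [qbj] add [xlngk,glm] -> 9 lines: pmmd kiyif sujr bwp luutx xlngk glm rpph nnuzo
Hunk 5: at line 5 remove [xlngk,glm] add [simrz,dqmtk,kaysn] -> 10 lines: pmmd kiyif sujr bwp luutx simrz dqmtk kaysn rpph nnuzo
Hunk 6: at line 2 remove [bwp] add [sicg] -> 10 lines: pmmd kiyif sujr sicg luutx simrz dqmtk kaysn rpph nnuzo
Hunk 7: at line 2 remove [sujr,sicg] add [vbui,mbfo,iug] -> 11 lines: pmmd kiyif vbui mbfo iug luutx simrz dqmtk kaysn rpph nnuzo
Final line count: 11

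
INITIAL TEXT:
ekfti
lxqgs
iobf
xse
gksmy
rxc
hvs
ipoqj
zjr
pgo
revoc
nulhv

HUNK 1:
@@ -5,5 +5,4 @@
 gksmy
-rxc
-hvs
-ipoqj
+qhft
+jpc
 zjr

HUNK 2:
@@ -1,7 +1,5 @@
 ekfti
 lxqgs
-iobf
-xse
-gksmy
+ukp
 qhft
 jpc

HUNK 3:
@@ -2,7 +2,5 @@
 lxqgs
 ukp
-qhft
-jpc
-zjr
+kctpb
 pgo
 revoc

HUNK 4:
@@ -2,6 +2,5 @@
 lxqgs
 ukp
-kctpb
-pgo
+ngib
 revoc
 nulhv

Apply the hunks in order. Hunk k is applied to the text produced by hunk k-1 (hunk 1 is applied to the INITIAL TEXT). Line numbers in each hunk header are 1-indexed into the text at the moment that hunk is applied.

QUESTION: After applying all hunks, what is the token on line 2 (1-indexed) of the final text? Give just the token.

Answer: lxqgs

Derivation:
Hunk 1: at line 5 remove [rxc,hvs,ipoqj] add [qhft,jpc] -> 11 lines: ekfti lxqgs iobf xse gksmy qhft jpc zjr pgo revoc nulhv
Hunk 2: at line 1 remove [iobf,xse,gksmy] add [ukp] -> 9 lines: ekfti lxqgs ukp qhft jpc zjr pgo revoc nulhv
Hunk 3: at line 2 remove [qhft,jpc,zjr] add [kctpb] -> 7 lines: ekfti lxqgs ukp kctpb pgo revoc nulhv
Hunk 4: at line 2 remove [kctpb,pgo] add [ngib] -> 6 lines: ekfti lxqgs ukp ngib revoc nulhv
Final line 2: lxqgs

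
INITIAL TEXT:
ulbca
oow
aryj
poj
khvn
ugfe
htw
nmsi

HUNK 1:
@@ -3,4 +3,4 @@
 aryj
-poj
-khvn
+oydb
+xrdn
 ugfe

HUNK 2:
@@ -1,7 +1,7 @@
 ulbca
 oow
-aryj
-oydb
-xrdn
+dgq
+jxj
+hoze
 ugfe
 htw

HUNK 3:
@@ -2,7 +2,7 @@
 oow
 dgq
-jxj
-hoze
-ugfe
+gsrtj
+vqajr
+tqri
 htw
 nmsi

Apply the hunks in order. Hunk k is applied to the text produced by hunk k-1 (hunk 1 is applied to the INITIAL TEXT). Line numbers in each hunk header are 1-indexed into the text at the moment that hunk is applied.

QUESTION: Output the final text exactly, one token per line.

Hunk 1: at line 3 remove [poj,khvn] add [oydb,xrdn] -> 8 lines: ulbca oow aryj oydb xrdn ugfe htw nmsi
Hunk 2: at line 1 remove [aryj,oydb,xrdn] add [dgq,jxj,hoze] -> 8 lines: ulbca oow dgq jxj hoze ugfe htw nmsi
Hunk 3: at line 2 remove [jxj,hoze,ugfe] add [gsrtj,vqajr,tqri] -> 8 lines: ulbca oow dgq gsrtj vqajr tqri htw nmsi

Answer: ulbca
oow
dgq
gsrtj
vqajr
tqri
htw
nmsi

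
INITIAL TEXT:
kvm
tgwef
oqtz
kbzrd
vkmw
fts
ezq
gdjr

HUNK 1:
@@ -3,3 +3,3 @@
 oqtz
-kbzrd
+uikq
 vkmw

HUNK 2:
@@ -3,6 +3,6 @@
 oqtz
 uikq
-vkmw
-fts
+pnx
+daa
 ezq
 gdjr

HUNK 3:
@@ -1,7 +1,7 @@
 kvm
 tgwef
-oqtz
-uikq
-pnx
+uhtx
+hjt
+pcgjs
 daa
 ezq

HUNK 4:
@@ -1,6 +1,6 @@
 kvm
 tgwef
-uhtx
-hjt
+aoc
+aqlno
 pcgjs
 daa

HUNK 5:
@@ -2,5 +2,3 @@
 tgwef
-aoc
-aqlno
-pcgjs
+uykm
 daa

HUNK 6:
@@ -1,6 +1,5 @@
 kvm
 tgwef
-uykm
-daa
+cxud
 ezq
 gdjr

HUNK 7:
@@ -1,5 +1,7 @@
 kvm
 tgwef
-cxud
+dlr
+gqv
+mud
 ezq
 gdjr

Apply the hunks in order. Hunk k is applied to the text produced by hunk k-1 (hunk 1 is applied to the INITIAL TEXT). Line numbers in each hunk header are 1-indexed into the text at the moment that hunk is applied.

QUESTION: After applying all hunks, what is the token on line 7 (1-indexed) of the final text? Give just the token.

Hunk 1: at line 3 remove [kbzrd] add [uikq] -> 8 lines: kvm tgwef oqtz uikq vkmw fts ezq gdjr
Hunk 2: at line 3 remove [vkmw,fts] add [pnx,daa] -> 8 lines: kvm tgwef oqtz uikq pnx daa ezq gdjr
Hunk 3: at line 1 remove [oqtz,uikq,pnx] add [uhtx,hjt,pcgjs] -> 8 lines: kvm tgwef uhtx hjt pcgjs daa ezq gdjr
Hunk 4: at line 1 remove [uhtx,hjt] add [aoc,aqlno] -> 8 lines: kvm tgwef aoc aqlno pcgjs daa ezq gdjr
Hunk 5: at line 2 remove [aoc,aqlno,pcgjs] add [uykm] -> 6 lines: kvm tgwef uykm daa ezq gdjr
Hunk 6: at line 1 remove [uykm,daa] add [cxud] -> 5 lines: kvm tgwef cxud ezq gdjr
Hunk 7: at line 1 remove [cxud] add [dlr,gqv,mud] -> 7 lines: kvm tgwef dlr gqv mud ezq gdjr
Final line 7: gdjr

Answer: gdjr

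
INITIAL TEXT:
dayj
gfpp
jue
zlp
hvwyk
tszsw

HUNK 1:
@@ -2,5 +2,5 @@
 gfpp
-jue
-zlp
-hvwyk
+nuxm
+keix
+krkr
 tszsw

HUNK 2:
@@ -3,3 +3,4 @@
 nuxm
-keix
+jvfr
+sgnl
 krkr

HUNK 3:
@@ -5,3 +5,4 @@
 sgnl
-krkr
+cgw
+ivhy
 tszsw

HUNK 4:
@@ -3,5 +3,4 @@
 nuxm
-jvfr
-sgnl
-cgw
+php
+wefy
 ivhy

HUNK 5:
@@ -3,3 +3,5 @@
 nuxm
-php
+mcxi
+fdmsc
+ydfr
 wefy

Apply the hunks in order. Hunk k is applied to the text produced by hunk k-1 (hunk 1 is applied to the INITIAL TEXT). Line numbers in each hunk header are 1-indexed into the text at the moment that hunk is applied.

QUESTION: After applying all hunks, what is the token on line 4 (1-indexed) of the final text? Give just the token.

Hunk 1: at line 2 remove [jue,zlp,hvwyk] add [nuxm,keix,krkr] -> 6 lines: dayj gfpp nuxm keix krkr tszsw
Hunk 2: at line 3 remove [keix] add [jvfr,sgnl] -> 7 lines: dayj gfpp nuxm jvfr sgnl krkr tszsw
Hunk 3: at line 5 remove [krkr] add [cgw,ivhy] -> 8 lines: dayj gfpp nuxm jvfr sgnl cgw ivhy tszsw
Hunk 4: at line 3 remove [jvfr,sgnl,cgw] add [php,wefy] -> 7 lines: dayj gfpp nuxm php wefy ivhy tszsw
Hunk 5: at line 3 remove [php] add [mcxi,fdmsc,ydfr] -> 9 lines: dayj gfpp nuxm mcxi fdmsc ydfr wefy ivhy tszsw
Final line 4: mcxi

Answer: mcxi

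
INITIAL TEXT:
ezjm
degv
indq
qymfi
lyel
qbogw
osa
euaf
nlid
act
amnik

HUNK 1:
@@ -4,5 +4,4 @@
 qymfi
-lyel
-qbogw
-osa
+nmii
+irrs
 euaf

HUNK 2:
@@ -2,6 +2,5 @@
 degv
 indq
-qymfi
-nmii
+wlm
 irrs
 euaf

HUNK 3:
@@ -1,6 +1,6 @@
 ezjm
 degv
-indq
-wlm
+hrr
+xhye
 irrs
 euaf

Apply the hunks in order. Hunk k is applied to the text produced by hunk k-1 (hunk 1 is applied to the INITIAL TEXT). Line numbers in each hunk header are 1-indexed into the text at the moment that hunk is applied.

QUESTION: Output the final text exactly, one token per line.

Answer: ezjm
degv
hrr
xhye
irrs
euaf
nlid
act
amnik

Derivation:
Hunk 1: at line 4 remove [lyel,qbogw,osa] add [nmii,irrs] -> 10 lines: ezjm degv indq qymfi nmii irrs euaf nlid act amnik
Hunk 2: at line 2 remove [qymfi,nmii] add [wlm] -> 9 lines: ezjm degv indq wlm irrs euaf nlid act amnik
Hunk 3: at line 1 remove [indq,wlm] add [hrr,xhye] -> 9 lines: ezjm degv hrr xhye irrs euaf nlid act amnik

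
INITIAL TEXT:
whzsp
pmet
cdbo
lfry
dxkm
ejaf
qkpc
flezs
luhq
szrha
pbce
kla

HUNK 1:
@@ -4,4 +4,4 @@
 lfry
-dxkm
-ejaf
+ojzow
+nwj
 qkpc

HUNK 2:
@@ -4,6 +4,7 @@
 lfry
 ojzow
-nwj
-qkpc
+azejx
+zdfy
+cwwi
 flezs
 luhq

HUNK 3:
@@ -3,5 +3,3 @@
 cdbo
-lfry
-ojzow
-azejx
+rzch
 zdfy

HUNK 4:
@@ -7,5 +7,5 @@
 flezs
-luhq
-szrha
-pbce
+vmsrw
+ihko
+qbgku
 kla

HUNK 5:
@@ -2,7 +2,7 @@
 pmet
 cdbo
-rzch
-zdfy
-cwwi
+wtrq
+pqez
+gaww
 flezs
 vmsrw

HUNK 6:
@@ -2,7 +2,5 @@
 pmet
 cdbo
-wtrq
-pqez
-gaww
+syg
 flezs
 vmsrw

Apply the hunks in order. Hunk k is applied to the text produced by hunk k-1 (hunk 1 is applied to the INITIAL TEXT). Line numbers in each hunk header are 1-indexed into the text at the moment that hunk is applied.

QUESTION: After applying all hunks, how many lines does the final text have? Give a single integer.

Answer: 9

Derivation:
Hunk 1: at line 4 remove [dxkm,ejaf] add [ojzow,nwj] -> 12 lines: whzsp pmet cdbo lfry ojzow nwj qkpc flezs luhq szrha pbce kla
Hunk 2: at line 4 remove [nwj,qkpc] add [azejx,zdfy,cwwi] -> 13 lines: whzsp pmet cdbo lfry ojzow azejx zdfy cwwi flezs luhq szrha pbce kla
Hunk 3: at line 3 remove [lfry,ojzow,azejx] add [rzch] -> 11 lines: whzsp pmet cdbo rzch zdfy cwwi flezs luhq szrha pbce kla
Hunk 4: at line 7 remove [luhq,szrha,pbce] add [vmsrw,ihko,qbgku] -> 11 lines: whzsp pmet cdbo rzch zdfy cwwi flezs vmsrw ihko qbgku kla
Hunk 5: at line 2 remove [rzch,zdfy,cwwi] add [wtrq,pqez,gaww] -> 11 lines: whzsp pmet cdbo wtrq pqez gaww flezs vmsrw ihko qbgku kla
Hunk 6: at line 2 remove [wtrq,pqez,gaww] add [syg] -> 9 lines: whzsp pmet cdbo syg flezs vmsrw ihko qbgku kla
Final line count: 9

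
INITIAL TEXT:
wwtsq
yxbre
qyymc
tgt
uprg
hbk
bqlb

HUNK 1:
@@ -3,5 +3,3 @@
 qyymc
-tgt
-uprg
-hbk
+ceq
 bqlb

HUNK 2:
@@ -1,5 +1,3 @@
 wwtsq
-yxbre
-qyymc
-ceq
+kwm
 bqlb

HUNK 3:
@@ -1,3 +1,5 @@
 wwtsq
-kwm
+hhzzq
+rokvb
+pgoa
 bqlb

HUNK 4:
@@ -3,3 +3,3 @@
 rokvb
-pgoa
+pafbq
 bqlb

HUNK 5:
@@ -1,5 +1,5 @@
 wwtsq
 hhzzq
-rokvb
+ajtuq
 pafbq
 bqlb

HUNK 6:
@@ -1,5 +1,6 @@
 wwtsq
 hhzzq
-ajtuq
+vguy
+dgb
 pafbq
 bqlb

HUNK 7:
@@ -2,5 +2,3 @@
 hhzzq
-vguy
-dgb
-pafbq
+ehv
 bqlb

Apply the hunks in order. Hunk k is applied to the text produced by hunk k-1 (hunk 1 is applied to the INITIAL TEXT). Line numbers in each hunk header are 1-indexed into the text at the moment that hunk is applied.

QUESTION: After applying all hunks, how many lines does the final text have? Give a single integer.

Hunk 1: at line 3 remove [tgt,uprg,hbk] add [ceq] -> 5 lines: wwtsq yxbre qyymc ceq bqlb
Hunk 2: at line 1 remove [yxbre,qyymc,ceq] add [kwm] -> 3 lines: wwtsq kwm bqlb
Hunk 3: at line 1 remove [kwm] add [hhzzq,rokvb,pgoa] -> 5 lines: wwtsq hhzzq rokvb pgoa bqlb
Hunk 4: at line 3 remove [pgoa] add [pafbq] -> 5 lines: wwtsq hhzzq rokvb pafbq bqlb
Hunk 5: at line 1 remove [rokvb] add [ajtuq] -> 5 lines: wwtsq hhzzq ajtuq pafbq bqlb
Hunk 6: at line 1 remove [ajtuq] add [vguy,dgb] -> 6 lines: wwtsq hhzzq vguy dgb pafbq bqlb
Hunk 7: at line 2 remove [vguy,dgb,pafbq] add [ehv] -> 4 lines: wwtsq hhzzq ehv bqlb
Final line count: 4

Answer: 4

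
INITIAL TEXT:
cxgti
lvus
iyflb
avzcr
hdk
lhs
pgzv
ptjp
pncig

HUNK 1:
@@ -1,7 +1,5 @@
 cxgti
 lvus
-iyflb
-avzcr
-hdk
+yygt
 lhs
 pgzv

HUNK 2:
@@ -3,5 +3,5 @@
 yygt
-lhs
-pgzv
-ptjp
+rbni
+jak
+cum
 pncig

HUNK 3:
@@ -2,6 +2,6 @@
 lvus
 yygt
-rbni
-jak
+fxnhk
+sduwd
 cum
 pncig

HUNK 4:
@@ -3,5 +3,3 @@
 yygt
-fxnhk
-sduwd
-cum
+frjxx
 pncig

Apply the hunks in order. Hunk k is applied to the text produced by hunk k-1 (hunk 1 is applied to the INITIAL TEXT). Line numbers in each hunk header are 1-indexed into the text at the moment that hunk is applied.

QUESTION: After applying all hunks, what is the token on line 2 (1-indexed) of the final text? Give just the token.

Answer: lvus

Derivation:
Hunk 1: at line 1 remove [iyflb,avzcr,hdk] add [yygt] -> 7 lines: cxgti lvus yygt lhs pgzv ptjp pncig
Hunk 2: at line 3 remove [lhs,pgzv,ptjp] add [rbni,jak,cum] -> 7 lines: cxgti lvus yygt rbni jak cum pncig
Hunk 3: at line 2 remove [rbni,jak] add [fxnhk,sduwd] -> 7 lines: cxgti lvus yygt fxnhk sduwd cum pncig
Hunk 4: at line 3 remove [fxnhk,sduwd,cum] add [frjxx] -> 5 lines: cxgti lvus yygt frjxx pncig
Final line 2: lvus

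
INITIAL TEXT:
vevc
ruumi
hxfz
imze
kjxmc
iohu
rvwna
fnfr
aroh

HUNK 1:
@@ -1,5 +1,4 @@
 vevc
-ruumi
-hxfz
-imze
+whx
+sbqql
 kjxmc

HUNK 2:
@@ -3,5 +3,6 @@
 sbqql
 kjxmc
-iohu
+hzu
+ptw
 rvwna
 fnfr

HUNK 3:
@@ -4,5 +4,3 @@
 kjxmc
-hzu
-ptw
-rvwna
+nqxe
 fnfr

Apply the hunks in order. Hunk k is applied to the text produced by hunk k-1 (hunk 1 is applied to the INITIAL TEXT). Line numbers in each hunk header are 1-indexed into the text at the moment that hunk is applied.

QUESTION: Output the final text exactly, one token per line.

Hunk 1: at line 1 remove [ruumi,hxfz,imze] add [whx,sbqql] -> 8 lines: vevc whx sbqql kjxmc iohu rvwna fnfr aroh
Hunk 2: at line 3 remove [iohu] add [hzu,ptw] -> 9 lines: vevc whx sbqql kjxmc hzu ptw rvwna fnfr aroh
Hunk 3: at line 4 remove [hzu,ptw,rvwna] add [nqxe] -> 7 lines: vevc whx sbqql kjxmc nqxe fnfr aroh

Answer: vevc
whx
sbqql
kjxmc
nqxe
fnfr
aroh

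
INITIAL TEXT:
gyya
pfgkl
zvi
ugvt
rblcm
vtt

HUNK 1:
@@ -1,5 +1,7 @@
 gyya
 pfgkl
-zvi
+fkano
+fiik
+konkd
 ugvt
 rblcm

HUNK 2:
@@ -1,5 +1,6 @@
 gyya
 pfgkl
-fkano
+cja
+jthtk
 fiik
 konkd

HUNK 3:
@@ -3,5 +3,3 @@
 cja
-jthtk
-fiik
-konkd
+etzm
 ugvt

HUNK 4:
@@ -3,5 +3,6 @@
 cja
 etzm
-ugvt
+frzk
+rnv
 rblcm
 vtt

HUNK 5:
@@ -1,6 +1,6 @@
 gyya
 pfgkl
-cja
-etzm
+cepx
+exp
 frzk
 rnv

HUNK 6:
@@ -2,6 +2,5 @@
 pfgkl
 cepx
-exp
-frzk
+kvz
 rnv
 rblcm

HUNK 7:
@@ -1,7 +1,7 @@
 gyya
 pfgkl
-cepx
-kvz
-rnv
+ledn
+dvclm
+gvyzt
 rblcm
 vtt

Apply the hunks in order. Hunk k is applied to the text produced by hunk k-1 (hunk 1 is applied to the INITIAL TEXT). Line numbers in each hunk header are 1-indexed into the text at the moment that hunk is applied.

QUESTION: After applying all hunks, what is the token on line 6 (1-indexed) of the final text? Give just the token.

Hunk 1: at line 1 remove [zvi] add [fkano,fiik,konkd] -> 8 lines: gyya pfgkl fkano fiik konkd ugvt rblcm vtt
Hunk 2: at line 1 remove [fkano] add [cja,jthtk] -> 9 lines: gyya pfgkl cja jthtk fiik konkd ugvt rblcm vtt
Hunk 3: at line 3 remove [jthtk,fiik,konkd] add [etzm] -> 7 lines: gyya pfgkl cja etzm ugvt rblcm vtt
Hunk 4: at line 3 remove [ugvt] add [frzk,rnv] -> 8 lines: gyya pfgkl cja etzm frzk rnv rblcm vtt
Hunk 5: at line 1 remove [cja,etzm] add [cepx,exp] -> 8 lines: gyya pfgkl cepx exp frzk rnv rblcm vtt
Hunk 6: at line 2 remove [exp,frzk] add [kvz] -> 7 lines: gyya pfgkl cepx kvz rnv rblcm vtt
Hunk 7: at line 1 remove [cepx,kvz,rnv] add [ledn,dvclm,gvyzt] -> 7 lines: gyya pfgkl ledn dvclm gvyzt rblcm vtt
Final line 6: rblcm

Answer: rblcm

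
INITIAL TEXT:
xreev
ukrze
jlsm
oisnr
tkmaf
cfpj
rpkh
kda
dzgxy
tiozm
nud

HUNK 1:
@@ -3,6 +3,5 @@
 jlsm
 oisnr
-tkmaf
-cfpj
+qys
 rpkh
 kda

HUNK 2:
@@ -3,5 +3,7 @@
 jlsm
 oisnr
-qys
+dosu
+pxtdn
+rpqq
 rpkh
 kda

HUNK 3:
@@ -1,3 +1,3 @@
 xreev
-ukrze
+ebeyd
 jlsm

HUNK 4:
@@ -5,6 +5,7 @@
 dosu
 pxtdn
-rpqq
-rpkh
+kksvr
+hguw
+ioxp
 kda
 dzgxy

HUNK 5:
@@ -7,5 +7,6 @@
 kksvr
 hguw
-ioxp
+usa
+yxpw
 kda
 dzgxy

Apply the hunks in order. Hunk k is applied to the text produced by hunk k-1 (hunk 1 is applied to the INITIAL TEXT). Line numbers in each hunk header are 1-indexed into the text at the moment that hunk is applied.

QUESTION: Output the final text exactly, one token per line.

Hunk 1: at line 3 remove [tkmaf,cfpj] add [qys] -> 10 lines: xreev ukrze jlsm oisnr qys rpkh kda dzgxy tiozm nud
Hunk 2: at line 3 remove [qys] add [dosu,pxtdn,rpqq] -> 12 lines: xreev ukrze jlsm oisnr dosu pxtdn rpqq rpkh kda dzgxy tiozm nud
Hunk 3: at line 1 remove [ukrze] add [ebeyd] -> 12 lines: xreev ebeyd jlsm oisnr dosu pxtdn rpqq rpkh kda dzgxy tiozm nud
Hunk 4: at line 5 remove [rpqq,rpkh] add [kksvr,hguw,ioxp] -> 13 lines: xreev ebeyd jlsm oisnr dosu pxtdn kksvr hguw ioxp kda dzgxy tiozm nud
Hunk 5: at line 7 remove [ioxp] add [usa,yxpw] -> 14 lines: xreev ebeyd jlsm oisnr dosu pxtdn kksvr hguw usa yxpw kda dzgxy tiozm nud

Answer: xreev
ebeyd
jlsm
oisnr
dosu
pxtdn
kksvr
hguw
usa
yxpw
kda
dzgxy
tiozm
nud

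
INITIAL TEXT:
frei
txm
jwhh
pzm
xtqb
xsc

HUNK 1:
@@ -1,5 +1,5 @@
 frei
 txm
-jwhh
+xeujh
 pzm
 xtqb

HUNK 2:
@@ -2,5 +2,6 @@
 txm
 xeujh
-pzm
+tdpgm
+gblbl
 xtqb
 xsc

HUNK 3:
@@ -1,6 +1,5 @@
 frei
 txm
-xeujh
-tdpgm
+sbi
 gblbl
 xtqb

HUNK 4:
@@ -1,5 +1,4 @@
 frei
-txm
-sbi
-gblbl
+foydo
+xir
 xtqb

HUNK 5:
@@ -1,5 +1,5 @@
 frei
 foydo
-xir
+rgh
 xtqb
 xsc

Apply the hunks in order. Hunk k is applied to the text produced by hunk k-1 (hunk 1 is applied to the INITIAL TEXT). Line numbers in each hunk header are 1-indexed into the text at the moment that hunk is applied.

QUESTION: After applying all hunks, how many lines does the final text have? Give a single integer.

Answer: 5

Derivation:
Hunk 1: at line 1 remove [jwhh] add [xeujh] -> 6 lines: frei txm xeujh pzm xtqb xsc
Hunk 2: at line 2 remove [pzm] add [tdpgm,gblbl] -> 7 lines: frei txm xeujh tdpgm gblbl xtqb xsc
Hunk 3: at line 1 remove [xeujh,tdpgm] add [sbi] -> 6 lines: frei txm sbi gblbl xtqb xsc
Hunk 4: at line 1 remove [txm,sbi,gblbl] add [foydo,xir] -> 5 lines: frei foydo xir xtqb xsc
Hunk 5: at line 1 remove [xir] add [rgh] -> 5 lines: frei foydo rgh xtqb xsc
Final line count: 5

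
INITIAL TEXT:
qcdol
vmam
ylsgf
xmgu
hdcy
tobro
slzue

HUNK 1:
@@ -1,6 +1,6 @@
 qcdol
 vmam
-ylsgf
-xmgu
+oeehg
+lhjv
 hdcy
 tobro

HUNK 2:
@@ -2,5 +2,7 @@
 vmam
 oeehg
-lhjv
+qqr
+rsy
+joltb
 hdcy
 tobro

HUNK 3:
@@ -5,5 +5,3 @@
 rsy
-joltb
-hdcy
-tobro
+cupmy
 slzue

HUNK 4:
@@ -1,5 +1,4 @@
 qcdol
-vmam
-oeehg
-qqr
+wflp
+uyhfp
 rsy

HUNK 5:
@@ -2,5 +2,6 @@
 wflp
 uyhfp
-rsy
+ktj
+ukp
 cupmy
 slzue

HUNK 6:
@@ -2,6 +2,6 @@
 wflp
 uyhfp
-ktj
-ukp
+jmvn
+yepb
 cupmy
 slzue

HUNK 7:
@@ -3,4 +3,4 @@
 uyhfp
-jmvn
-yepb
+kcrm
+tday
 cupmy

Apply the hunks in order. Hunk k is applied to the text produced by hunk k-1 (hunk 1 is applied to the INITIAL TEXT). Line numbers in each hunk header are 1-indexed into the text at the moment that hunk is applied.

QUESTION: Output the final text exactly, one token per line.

Answer: qcdol
wflp
uyhfp
kcrm
tday
cupmy
slzue

Derivation:
Hunk 1: at line 1 remove [ylsgf,xmgu] add [oeehg,lhjv] -> 7 lines: qcdol vmam oeehg lhjv hdcy tobro slzue
Hunk 2: at line 2 remove [lhjv] add [qqr,rsy,joltb] -> 9 lines: qcdol vmam oeehg qqr rsy joltb hdcy tobro slzue
Hunk 3: at line 5 remove [joltb,hdcy,tobro] add [cupmy] -> 7 lines: qcdol vmam oeehg qqr rsy cupmy slzue
Hunk 4: at line 1 remove [vmam,oeehg,qqr] add [wflp,uyhfp] -> 6 lines: qcdol wflp uyhfp rsy cupmy slzue
Hunk 5: at line 2 remove [rsy] add [ktj,ukp] -> 7 lines: qcdol wflp uyhfp ktj ukp cupmy slzue
Hunk 6: at line 2 remove [ktj,ukp] add [jmvn,yepb] -> 7 lines: qcdol wflp uyhfp jmvn yepb cupmy slzue
Hunk 7: at line 3 remove [jmvn,yepb] add [kcrm,tday] -> 7 lines: qcdol wflp uyhfp kcrm tday cupmy slzue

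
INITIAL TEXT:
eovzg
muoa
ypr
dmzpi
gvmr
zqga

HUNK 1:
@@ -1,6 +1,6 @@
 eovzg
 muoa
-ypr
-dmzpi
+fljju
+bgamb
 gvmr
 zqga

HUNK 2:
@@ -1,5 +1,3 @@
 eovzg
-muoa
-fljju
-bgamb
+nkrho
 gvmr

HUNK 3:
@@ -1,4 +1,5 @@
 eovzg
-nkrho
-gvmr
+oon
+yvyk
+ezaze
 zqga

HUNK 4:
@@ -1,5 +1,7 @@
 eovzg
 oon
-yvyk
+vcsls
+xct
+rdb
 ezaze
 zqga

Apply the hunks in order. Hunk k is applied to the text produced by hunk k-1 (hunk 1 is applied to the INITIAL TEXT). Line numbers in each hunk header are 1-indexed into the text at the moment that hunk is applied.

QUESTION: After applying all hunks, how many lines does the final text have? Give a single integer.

Hunk 1: at line 1 remove [ypr,dmzpi] add [fljju,bgamb] -> 6 lines: eovzg muoa fljju bgamb gvmr zqga
Hunk 2: at line 1 remove [muoa,fljju,bgamb] add [nkrho] -> 4 lines: eovzg nkrho gvmr zqga
Hunk 3: at line 1 remove [nkrho,gvmr] add [oon,yvyk,ezaze] -> 5 lines: eovzg oon yvyk ezaze zqga
Hunk 4: at line 1 remove [yvyk] add [vcsls,xct,rdb] -> 7 lines: eovzg oon vcsls xct rdb ezaze zqga
Final line count: 7

Answer: 7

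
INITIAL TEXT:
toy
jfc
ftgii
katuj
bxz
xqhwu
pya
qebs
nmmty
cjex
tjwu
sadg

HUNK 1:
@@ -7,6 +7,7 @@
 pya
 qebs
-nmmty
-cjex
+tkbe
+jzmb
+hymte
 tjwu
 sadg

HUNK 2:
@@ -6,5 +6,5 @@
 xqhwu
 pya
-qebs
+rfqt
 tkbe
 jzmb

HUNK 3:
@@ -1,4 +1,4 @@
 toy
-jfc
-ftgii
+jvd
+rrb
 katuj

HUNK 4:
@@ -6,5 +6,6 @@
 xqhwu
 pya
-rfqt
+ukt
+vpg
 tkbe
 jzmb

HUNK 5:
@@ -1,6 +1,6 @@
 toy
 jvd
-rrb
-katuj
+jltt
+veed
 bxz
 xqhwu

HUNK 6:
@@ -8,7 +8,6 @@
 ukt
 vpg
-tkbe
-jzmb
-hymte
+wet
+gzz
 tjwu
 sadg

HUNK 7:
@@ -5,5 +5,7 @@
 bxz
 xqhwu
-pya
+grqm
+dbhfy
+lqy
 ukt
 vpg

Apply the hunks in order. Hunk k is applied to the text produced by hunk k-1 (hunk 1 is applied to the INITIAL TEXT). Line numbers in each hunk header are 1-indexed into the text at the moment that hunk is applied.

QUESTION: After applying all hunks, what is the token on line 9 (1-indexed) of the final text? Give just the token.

Answer: lqy

Derivation:
Hunk 1: at line 7 remove [nmmty,cjex] add [tkbe,jzmb,hymte] -> 13 lines: toy jfc ftgii katuj bxz xqhwu pya qebs tkbe jzmb hymte tjwu sadg
Hunk 2: at line 6 remove [qebs] add [rfqt] -> 13 lines: toy jfc ftgii katuj bxz xqhwu pya rfqt tkbe jzmb hymte tjwu sadg
Hunk 3: at line 1 remove [jfc,ftgii] add [jvd,rrb] -> 13 lines: toy jvd rrb katuj bxz xqhwu pya rfqt tkbe jzmb hymte tjwu sadg
Hunk 4: at line 6 remove [rfqt] add [ukt,vpg] -> 14 lines: toy jvd rrb katuj bxz xqhwu pya ukt vpg tkbe jzmb hymte tjwu sadg
Hunk 5: at line 1 remove [rrb,katuj] add [jltt,veed] -> 14 lines: toy jvd jltt veed bxz xqhwu pya ukt vpg tkbe jzmb hymte tjwu sadg
Hunk 6: at line 8 remove [tkbe,jzmb,hymte] add [wet,gzz] -> 13 lines: toy jvd jltt veed bxz xqhwu pya ukt vpg wet gzz tjwu sadg
Hunk 7: at line 5 remove [pya] add [grqm,dbhfy,lqy] -> 15 lines: toy jvd jltt veed bxz xqhwu grqm dbhfy lqy ukt vpg wet gzz tjwu sadg
Final line 9: lqy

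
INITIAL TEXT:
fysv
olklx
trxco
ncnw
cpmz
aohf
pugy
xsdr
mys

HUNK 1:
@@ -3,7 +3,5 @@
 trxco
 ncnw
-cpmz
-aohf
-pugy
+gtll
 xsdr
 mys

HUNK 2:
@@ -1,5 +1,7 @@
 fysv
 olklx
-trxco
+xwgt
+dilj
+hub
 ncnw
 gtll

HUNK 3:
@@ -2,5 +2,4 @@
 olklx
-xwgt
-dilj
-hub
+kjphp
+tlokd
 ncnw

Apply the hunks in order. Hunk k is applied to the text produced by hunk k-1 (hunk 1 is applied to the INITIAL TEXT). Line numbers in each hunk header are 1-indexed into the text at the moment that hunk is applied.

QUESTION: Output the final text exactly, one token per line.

Answer: fysv
olklx
kjphp
tlokd
ncnw
gtll
xsdr
mys

Derivation:
Hunk 1: at line 3 remove [cpmz,aohf,pugy] add [gtll] -> 7 lines: fysv olklx trxco ncnw gtll xsdr mys
Hunk 2: at line 1 remove [trxco] add [xwgt,dilj,hub] -> 9 lines: fysv olklx xwgt dilj hub ncnw gtll xsdr mys
Hunk 3: at line 2 remove [xwgt,dilj,hub] add [kjphp,tlokd] -> 8 lines: fysv olklx kjphp tlokd ncnw gtll xsdr mys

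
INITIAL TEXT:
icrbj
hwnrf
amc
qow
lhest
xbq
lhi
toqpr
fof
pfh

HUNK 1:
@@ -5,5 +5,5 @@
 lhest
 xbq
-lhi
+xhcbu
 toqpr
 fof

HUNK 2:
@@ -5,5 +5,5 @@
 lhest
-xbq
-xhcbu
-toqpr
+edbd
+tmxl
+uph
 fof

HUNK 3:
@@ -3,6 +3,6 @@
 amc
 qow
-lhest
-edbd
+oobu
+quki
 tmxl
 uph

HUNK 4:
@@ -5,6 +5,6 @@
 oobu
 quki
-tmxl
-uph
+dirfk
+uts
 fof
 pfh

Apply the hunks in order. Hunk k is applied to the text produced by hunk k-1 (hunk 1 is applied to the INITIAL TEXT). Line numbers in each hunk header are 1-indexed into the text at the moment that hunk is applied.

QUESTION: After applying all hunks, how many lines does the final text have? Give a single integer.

Answer: 10

Derivation:
Hunk 1: at line 5 remove [lhi] add [xhcbu] -> 10 lines: icrbj hwnrf amc qow lhest xbq xhcbu toqpr fof pfh
Hunk 2: at line 5 remove [xbq,xhcbu,toqpr] add [edbd,tmxl,uph] -> 10 lines: icrbj hwnrf amc qow lhest edbd tmxl uph fof pfh
Hunk 3: at line 3 remove [lhest,edbd] add [oobu,quki] -> 10 lines: icrbj hwnrf amc qow oobu quki tmxl uph fof pfh
Hunk 4: at line 5 remove [tmxl,uph] add [dirfk,uts] -> 10 lines: icrbj hwnrf amc qow oobu quki dirfk uts fof pfh
Final line count: 10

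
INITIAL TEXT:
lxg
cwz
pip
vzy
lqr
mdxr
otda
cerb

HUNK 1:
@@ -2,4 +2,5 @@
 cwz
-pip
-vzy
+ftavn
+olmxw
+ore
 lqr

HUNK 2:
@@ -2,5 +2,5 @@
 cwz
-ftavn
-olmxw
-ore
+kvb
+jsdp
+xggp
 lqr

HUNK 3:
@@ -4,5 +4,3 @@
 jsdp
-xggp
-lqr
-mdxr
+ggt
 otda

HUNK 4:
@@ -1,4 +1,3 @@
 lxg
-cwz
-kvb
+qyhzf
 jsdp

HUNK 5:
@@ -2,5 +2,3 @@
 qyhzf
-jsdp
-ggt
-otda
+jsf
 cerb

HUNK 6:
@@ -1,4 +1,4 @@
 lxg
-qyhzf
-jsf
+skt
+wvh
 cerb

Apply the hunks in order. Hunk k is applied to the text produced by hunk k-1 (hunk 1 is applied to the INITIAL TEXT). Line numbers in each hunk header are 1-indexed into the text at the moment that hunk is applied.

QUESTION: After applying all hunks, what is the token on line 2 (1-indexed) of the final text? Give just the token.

Answer: skt

Derivation:
Hunk 1: at line 2 remove [pip,vzy] add [ftavn,olmxw,ore] -> 9 lines: lxg cwz ftavn olmxw ore lqr mdxr otda cerb
Hunk 2: at line 2 remove [ftavn,olmxw,ore] add [kvb,jsdp,xggp] -> 9 lines: lxg cwz kvb jsdp xggp lqr mdxr otda cerb
Hunk 3: at line 4 remove [xggp,lqr,mdxr] add [ggt] -> 7 lines: lxg cwz kvb jsdp ggt otda cerb
Hunk 4: at line 1 remove [cwz,kvb] add [qyhzf] -> 6 lines: lxg qyhzf jsdp ggt otda cerb
Hunk 5: at line 2 remove [jsdp,ggt,otda] add [jsf] -> 4 lines: lxg qyhzf jsf cerb
Hunk 6: at line 1 remove [qyhzf,jsf] add [skt,wvh] -> 4 lines: lxg skt wvh cerb
Final line 2: skt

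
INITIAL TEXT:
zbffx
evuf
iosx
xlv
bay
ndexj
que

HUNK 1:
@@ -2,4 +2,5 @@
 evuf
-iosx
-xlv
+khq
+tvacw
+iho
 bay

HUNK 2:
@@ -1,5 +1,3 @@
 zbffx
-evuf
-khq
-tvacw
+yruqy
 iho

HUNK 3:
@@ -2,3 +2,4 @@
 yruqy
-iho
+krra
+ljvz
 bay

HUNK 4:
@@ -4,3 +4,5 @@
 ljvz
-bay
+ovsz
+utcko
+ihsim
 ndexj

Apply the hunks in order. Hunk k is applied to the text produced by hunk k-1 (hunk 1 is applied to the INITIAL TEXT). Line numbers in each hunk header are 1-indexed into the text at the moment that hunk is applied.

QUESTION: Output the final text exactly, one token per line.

Answer: zbffx
yruqy
krra
ljvz
ovsz
utcko
ihsim
ndexj
que

Derivation:
Hunk 1: at line 2 remove [iosx,xlv] add [khq,tvacw,iho] -> 8 lines: zbffx evuf khq tvacw iho bay ndexj que
Hunk 2: at line 1 remove [evuf,khq,tvacw] add [yruqy] -> 6 lines: zbffx yruqy iho bay ndexj que
Hunk 3: at line 2 remove [iho] add [krra,ljvz] -> 7 lines: zbffx yruqy krra ljvz bay ndexj que
Hunk 4: at line 4 remove [bay] add [ovsz,utcko,ihsim] -> 9 lines: zbffx yruqy krra ljvz ovsz utcko ihsim ndexj que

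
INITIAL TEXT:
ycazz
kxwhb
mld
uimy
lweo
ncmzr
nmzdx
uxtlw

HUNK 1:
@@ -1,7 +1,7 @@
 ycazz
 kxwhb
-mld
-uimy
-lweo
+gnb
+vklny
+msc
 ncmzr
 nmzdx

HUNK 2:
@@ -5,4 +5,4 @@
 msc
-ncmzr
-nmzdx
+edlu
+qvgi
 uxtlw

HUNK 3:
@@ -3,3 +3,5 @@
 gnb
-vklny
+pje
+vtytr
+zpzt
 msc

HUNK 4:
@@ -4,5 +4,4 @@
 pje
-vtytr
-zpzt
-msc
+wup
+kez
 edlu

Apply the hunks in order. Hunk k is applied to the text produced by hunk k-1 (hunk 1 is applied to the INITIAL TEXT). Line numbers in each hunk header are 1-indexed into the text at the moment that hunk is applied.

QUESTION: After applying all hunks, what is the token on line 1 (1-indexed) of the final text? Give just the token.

Answer: ycazz

Derivation:
Hunk 1: at line 1 remove [mld,uimy,lweo] add [gnb,vklny,msc] -> 8 lines: ycazz kxwhb gnb vklny msc ncmzr nmzdx uxtlw
Hunk 2: at line 5 remove [ncmzr,nmzdx] add [edlu,qvgi] -> 8 lines: ycazz kxwhb gnb vklny msc edlu qvgi uxtlw
Hunk 3: at line 3 remove [vklny] add [pje,vtytr,zpzt] -> 10 lines: ycazz kxwhb gnb pje vtytr zpzt msc edlu qvgi uxtlw
Hunk 4: at line 4 remove [vtytr,zpzt,msc] add [wup,kez] -> 9 lines: ycazz kxwhb gnb pje wup kez edlu qvgi uxtlw
Final line 1: ycazz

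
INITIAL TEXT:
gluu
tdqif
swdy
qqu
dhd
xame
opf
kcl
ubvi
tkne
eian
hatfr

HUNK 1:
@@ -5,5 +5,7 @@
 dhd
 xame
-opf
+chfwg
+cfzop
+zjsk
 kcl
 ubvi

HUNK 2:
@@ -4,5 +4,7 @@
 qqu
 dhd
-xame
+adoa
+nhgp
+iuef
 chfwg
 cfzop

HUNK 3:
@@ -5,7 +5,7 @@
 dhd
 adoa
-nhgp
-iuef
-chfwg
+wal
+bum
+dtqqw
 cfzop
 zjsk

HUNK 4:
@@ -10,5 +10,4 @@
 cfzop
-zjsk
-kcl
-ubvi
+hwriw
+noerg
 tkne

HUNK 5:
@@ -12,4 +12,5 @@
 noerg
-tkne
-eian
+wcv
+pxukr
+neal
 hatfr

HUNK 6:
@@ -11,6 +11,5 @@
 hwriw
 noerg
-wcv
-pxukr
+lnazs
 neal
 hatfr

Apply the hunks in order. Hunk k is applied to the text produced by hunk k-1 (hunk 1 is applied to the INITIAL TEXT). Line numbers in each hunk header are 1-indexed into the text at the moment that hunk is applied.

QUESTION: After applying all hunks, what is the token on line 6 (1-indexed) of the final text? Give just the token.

Answer: adoa

Derivation:
Hunk 1: at line 5 remove [opf] add [chfwg,cfzop,zjsk] -> 14 lines: gluu tdqif swdy qqu dhd xame chfwg cfzop zjsk kcl ubvi tkne eian hatfr
Hunk 2: at line 4 remove [xame] add [adoa,nhgp,iuef] -> 16 lines: gluu tdqif swdy qqu dhd adoa nhgp iuef chfwg cfzop zjsk kcl ubvi tkne eian hatfr
Hunk 3: at line 5 remove [nhgp,iuef,chfwg] add [wal,bum,dtqqw] -> 16 lines: gluu tdqif swdy qqu dhd adoa wal bum dtqqw cfzop zjsk kcl ubvi tkne eian hatfr
Hunk 4: at line 10 remove [zjsk,kcl,ubvi] add [hwriw,noerg] -> 15 lines: gluu tdqif swdy qqu dhd adoa wal bum dtqqw cfzop hwriw noerg tkne eian hatfr
Hunk 5: at line 12 remove [tkne,eian] add [wcv,pxukr,neal] -> 16 lines: gluu tdqif swdy qqu dhd adoa wal bum dtqqw cfzop hwriw noerg wcv pxukr neal hatfr
Hunk 6: at line 11 remove [wcv,pxukr] add [lnazs] -> 15 lines: gluu tdqif swdy qqu dhd adoa wal bum dtqqw cfzop hwriw noerg lnazs neal hatfr
Final line 6: adoa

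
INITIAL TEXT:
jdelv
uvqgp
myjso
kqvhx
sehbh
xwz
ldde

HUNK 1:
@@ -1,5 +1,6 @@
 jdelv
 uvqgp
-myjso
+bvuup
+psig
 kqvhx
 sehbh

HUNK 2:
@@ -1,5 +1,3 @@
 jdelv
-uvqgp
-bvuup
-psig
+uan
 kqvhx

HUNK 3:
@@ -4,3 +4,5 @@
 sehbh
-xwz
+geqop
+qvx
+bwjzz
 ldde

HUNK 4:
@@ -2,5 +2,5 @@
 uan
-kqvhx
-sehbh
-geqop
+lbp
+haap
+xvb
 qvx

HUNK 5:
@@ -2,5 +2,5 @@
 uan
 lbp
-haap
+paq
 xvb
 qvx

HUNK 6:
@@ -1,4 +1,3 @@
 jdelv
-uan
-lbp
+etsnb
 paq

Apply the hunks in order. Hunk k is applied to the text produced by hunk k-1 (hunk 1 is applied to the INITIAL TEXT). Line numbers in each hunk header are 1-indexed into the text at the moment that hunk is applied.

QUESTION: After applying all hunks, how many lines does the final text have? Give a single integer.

Answer: 7

Derivation:
Hunk 1: at line 1 remove [myjso] add [bvuup,psig] -> 8 lines: jdelv uvqgp bvuup psig kqvhx sehbh xwz ldde
Hunk 2: at line 1 remove [uvqgp,bvuup,psig] add [uan] -> 6 lines: jdelv uan kqvhx sehbh xwz ldde
Hunk 3: at line 4 remove [xwz] add [geqop,qvx,bwjzz] -> 8 lines: jdelv uan kqvhx sehbh geqop qvx bwjzz ldde
Hunk 4: at line 2 remove [kqvhx,sehbh,geqop] add [lbp,haap,xvb] -> 8 lines: jdelv uan lbp haap xvb qvx bwjzz ldde
Hunk 5: at line 2 remove [haap] add [paq] -> 8 lines: jdelv uan lbp paq xvb qvx bwjzz ldde
Hunk 6: at line 1 remove [uan,lbp] add [etsnb] -> 7 lines: jdelv etsnb paq xvb qvx bwjzz ldde
Final line count: 7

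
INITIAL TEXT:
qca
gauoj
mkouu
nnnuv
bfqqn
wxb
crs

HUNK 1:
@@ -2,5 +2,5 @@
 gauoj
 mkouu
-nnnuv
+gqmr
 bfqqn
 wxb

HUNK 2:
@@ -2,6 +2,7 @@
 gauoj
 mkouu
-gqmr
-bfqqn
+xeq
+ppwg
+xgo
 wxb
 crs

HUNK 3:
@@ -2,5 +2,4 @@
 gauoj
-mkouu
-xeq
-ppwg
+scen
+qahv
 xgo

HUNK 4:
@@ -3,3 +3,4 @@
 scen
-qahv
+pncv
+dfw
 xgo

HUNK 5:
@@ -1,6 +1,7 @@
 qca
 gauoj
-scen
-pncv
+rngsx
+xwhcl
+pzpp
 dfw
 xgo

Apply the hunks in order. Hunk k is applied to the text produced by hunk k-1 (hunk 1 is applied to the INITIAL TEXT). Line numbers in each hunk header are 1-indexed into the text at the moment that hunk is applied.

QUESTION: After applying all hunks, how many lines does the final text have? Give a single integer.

Hunk 1: at line 2 remove [nnnuv] add [gqmr] -> 7 lines: qca gauoj mkouu gqmr bfqqn wxb crs
Hunk 2: at line 2 remove [gqmr,bfqqn] add [xeq,ppwg,xgo] -> 8 lines: qca gauoj mkouu xeq ppwg xgo wxb crs
Hunk 3: at line 2 remove [mkouu,xeq,ppwg] add [scen,qahv] -> 7 lines: qca gauoj scen qahv xgo wxb crs
Hunk 4: at line 3 remove [qahv] add [pncv,dfw] -> 8 lines: qca gauoj scen pncv dfw xgo wxb crs
Hunk 5: at line 1 remove [scen,pncv] add [rngsx,xwhcl,pzpp] -> 9 lines: qca gauoj rngsx xwhcl pzpp dfw xgo wxb crs
Final line count: 9

Answer: 9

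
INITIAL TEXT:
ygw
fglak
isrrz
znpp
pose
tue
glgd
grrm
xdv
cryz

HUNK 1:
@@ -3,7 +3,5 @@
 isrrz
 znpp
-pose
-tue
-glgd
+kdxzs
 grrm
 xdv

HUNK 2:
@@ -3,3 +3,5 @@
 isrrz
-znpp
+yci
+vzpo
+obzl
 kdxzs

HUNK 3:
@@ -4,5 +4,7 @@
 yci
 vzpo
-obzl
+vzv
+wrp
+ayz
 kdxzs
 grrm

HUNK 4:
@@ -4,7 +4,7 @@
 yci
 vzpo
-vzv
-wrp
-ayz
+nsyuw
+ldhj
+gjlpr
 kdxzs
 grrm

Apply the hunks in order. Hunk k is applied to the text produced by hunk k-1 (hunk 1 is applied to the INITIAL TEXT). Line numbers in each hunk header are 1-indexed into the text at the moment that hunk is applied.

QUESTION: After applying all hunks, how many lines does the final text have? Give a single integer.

Hunk 1: at line 3 remove [pose,tue,glgd] add [kdxzs] -> 8 lines: ygw fglak isrrz znpp kdxzs grrm xdv cryz
Hunk 2: at line 3 remove [znpp] add [yci,vzpo,obzl] -> 10 lines: ygw fglak isrrz yci vzpo obzl kdxzs grrm xdv cryz
Hunk 3: at line 4 remove [obzl] add [vzv,wrp,ayz] -> 12 lines: ygw fglak isrrz yci vzpo vzv wrp ayz kdxzs grrm xdv cryz
Hunk 4: at line 4 remove [vzv,wrp,ayz] add [nsyuw,ldhj,gjlpr] -> 12 lines: ygw fglak isrrz yci vzpo nsyuw ldhj gjlpr kdxzs grrm xdv cryz
Final line count: 12

Answer: 12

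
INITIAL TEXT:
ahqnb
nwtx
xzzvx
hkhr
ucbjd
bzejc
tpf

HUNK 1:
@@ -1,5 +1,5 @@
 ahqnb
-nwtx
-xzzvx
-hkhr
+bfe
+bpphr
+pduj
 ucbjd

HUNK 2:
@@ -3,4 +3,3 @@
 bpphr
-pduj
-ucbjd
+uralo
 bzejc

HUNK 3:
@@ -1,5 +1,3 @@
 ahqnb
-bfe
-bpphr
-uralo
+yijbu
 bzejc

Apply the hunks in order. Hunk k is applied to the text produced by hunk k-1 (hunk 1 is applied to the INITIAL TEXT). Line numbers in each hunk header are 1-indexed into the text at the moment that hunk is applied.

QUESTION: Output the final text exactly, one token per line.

Answer: ahqnb
yijbu
bzejc
tpf

Derivation:
Hunk 1: at line 1 remove [nwtx,xzzvx,hkhr] add [bfe,bpphr,pduj] -> 7 lines: ahqnb bfe bpphr pduj ucbjd bzejc tpf
Hunk 2: at line 3 remove [pduj,ucbjd] add [uralo] -> 6 lines: ahqnb bfe bpphr uralo bzejc tpf
Hunk 3: at line 1 remove [bfe,bpphr,uralo] add [yijbu] -> 4 lines: ahqnb yijbu bzejc tpf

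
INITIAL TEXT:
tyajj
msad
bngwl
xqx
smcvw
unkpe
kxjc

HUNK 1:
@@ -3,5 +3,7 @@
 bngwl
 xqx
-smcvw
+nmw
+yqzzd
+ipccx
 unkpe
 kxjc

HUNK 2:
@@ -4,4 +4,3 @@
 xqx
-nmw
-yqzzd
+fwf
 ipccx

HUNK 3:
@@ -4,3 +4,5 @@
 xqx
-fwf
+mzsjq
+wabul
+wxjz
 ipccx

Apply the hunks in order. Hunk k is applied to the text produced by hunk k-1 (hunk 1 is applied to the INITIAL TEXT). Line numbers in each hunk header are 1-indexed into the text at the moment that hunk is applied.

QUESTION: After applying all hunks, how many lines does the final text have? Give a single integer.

Hunk 1: at line 3 remove [smcvw] add [nmw,yqzzd,ipccx] -> 9 lines: tyajj msad bngwl xqx nmw yqzzd ipccx unkpe kxjc
Hunk 2: at line 4 remove [nmw,yqzzd] add [fwf] -> 8 lines: tyajj msad bngwl xqx fwf ipccx unkpe kxjc
Hunk 3: at line 4 remove [fwf] add [mzsjq,wabul,wxjz] -> 10 lines: tyajj msad bngwl xqx mzsjq wabul wxjz ipccx unkpe kxjc
Final line count: 10

Answer: 10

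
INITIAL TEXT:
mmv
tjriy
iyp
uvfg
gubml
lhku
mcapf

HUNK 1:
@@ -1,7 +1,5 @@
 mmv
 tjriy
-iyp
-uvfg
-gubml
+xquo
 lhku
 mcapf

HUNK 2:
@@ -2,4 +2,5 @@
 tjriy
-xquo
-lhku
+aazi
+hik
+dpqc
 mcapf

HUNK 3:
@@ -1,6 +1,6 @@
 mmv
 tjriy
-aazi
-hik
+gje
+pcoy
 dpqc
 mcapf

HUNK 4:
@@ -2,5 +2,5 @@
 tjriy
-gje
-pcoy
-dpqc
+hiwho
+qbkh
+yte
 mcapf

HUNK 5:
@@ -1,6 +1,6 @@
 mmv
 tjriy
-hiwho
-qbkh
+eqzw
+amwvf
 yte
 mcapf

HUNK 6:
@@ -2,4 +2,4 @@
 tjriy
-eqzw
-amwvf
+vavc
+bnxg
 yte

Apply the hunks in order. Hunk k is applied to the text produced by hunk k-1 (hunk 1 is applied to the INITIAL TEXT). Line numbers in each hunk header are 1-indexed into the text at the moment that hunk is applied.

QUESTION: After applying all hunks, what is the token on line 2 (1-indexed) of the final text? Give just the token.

Hunk 1: at line 1 remove [iyp,uvfg,gubml] add [xquo] -> 5 lines: mmv tjriy xquo lhku mcapf
Hunk 2: at line 2 remove [xquo,lhku] add [aazi,hik,dpqc] -> 6 lines: mmv tjriy aazi hik dpqc mcapf
Hunk 3: at line 1 remove [aazi,hik] add [gje,pcoy] -> 6 lines: mmv tjriy gje pcoy dpqc mcapf
Hunk 4: at line 2 remove [gje,pcoy,dpqc] add [hiwho,qbkh,yte] -> 6 lines: mmv tjriy hiwho qbkh yte mcapf
Hunk 5: at line 1 remove [hiwho,qbkh] add [eqzw,amwvf] -> 6 lines: mmv tjriy eqzw amwvf yte mcapf
Hunk 6: at line 2 remove [eqzw,amwvf] add [vavc,bnxg] -> 6 lines: mmv tjriy vavc bnxg yte mcapf
Final line 2: tjriy

Answer: tjriy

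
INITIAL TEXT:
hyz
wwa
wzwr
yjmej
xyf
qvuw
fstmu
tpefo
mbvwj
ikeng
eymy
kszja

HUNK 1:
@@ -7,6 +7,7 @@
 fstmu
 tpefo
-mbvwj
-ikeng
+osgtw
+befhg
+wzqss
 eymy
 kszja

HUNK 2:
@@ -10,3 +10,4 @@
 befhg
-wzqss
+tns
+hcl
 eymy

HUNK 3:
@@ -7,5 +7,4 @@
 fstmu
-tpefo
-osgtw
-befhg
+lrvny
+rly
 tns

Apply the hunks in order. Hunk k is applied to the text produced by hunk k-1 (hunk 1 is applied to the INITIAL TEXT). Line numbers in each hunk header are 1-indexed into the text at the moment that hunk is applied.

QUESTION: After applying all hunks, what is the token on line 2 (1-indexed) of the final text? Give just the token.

Answer: wwa

Derivation:
Hunk 1: at line 7 remove [mbvwj,ikeng] add [osgtw,befhg,wzqss] -> 13 lines: hyz wwa wzwr yjmej xyf qvuw fstmu tpefo osgtw befhg wzqss eymy kszja
Hunk 2: at line 10 remove [wzqss] add [tns,hcl] -> 14 lines: hyz wwa wzwr yjmej xyf qvuw fstmu tpefo osgtw befhg tns hcl eymy kszja
Hunk 3: at line 7 remove [tpefo,osgtw,befhg] add [lrvny,rly] -> 13 lines: hyz wwa wzwr yjmej xyf qvuw fstmu lrvny rly tns hcl eymy kszja
Final line 2: wwa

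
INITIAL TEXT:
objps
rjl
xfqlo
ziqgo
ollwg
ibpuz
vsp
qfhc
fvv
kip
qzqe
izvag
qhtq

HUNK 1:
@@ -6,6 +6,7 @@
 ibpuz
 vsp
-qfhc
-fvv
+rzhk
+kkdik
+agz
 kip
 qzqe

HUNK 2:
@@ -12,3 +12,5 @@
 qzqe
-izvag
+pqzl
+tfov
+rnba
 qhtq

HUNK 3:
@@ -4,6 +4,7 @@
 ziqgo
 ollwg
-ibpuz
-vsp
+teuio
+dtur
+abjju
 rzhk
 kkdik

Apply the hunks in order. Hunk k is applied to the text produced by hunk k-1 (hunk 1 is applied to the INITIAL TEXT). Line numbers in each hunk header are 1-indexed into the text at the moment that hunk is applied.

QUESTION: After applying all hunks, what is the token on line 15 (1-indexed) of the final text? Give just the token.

Answer: tfov

Derivation:
Hunk 1: at line 6 remove [qfhc,fvv] add [rzhk,kkdik,agz] -> 14 lines: objps rjl xfqlo ziqgo ollwg ibpuz vsp rzhk kkdik agz kip qzqe izvag qhtq
Hunk 2: at line 12 remove [izvag] add [pqzl,tfov,rnba] -> 16 lines: objps rjl xfqlo ziqgo ollwg ibpuz vsp rzhk kkdik agz kip qzqe pqzl tfov rnba qhtq
Hunk 3: at line 4 remove [ibpuz,vsp] add [teuio,dtur,abjju] -> 17 lines: objps rjl xfqlo ziqgo ollwg teuio dtur abjju rzhk kkdik agz kip qzqe pqzl tfov rnba qhtq
Final line 15: tfov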